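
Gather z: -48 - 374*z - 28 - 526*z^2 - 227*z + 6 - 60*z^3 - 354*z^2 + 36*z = -60*z^3 - 880*z^2 - 565*z - 70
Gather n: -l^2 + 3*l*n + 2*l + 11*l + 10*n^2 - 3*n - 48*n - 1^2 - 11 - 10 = -l^2 + 13*l + 10*n^2 + n*(3*l - 51) - 22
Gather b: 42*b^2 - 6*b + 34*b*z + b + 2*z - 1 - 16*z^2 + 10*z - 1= 42*b^2 + b*(34*z - 5) - 16*z^2 + 12*z - 2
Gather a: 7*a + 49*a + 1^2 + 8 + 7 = 56*a + 16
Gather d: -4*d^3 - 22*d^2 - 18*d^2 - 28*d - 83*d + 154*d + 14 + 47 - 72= -4*d^3 - 40*d^2 + 43*d - 11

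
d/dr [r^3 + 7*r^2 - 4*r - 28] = 3*r^2 + 14*r - 4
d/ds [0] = 0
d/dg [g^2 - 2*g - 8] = 2*g - 2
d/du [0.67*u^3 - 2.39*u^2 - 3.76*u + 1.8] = 2.01*u^2 - 4.78*u - 3.76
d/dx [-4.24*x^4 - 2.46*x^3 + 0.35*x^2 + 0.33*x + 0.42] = -16.96*x^3 - 7.38*x^2 + 0.7*x + 0.33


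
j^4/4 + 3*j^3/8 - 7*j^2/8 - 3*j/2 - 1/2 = (j/4 + 1/4)*(j - 2)*(j + 1/2)*(j + 2)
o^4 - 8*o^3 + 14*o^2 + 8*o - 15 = (o - 5)*(o - 3)*(o - 1)*(o + 1)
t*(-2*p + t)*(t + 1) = -2*p*t^2 - 2*p*t + t^3 + t^2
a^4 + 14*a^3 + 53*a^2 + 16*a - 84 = (a - 1)*(a + 2)*(a + 6)*(a + 7)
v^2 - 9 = (v - 3)*(v + 3)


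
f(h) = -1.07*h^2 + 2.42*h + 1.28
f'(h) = 2.42 - 2.14*h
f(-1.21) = -3.21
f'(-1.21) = 5.01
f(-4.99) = -37.44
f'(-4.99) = 13.10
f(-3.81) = -23.47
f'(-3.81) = 10.57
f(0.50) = 2.22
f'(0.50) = 1.35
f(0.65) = 2.40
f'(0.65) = 1.03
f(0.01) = 1.30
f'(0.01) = 2.40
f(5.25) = -15.51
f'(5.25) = -8.82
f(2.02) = 1.80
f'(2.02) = -1.90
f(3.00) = -1.09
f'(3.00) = -4.00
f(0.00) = 1.28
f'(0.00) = 2.42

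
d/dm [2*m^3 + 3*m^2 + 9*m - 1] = 6*m^2 + 6*m + 9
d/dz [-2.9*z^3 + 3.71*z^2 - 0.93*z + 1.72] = -8.7*z^2 + 7.42*z - 0.93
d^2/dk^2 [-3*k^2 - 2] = -6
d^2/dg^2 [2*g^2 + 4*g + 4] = 4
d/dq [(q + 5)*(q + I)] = 2*q + 5 + I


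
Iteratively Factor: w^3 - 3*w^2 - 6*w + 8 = (w - 1)*(w^2 - 2*w - 8) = (w - 4)*(w - 1)*(w + 2)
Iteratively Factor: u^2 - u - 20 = (u + 4)*(u - 5)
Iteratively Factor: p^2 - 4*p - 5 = (p - 5)*(p + 1)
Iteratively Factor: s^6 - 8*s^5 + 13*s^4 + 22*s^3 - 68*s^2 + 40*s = (s - 2)*(s^5 - 6*s^4 + s^3 + 24*s^2 - 20*s) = s*(s - 2)*(s^4 - 6*s^3 + s^2 + 24*s - 20) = s*(s - 2)^2*(s^3 - 4*s^2 - 7*s + 10) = s*(s - 5)*(s - 2)^2*(s^2 + s - 2) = s*(s - 5)*(s - 2)^2*(s + 2)*(s - 1)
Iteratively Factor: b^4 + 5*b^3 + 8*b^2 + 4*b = (b)*(b^3 + 5*b^2 + 8*b + 4) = b*(b + 2)*(b^2 + 3*b + 2) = b*(b + 1)*(b + 2)*(b + 2)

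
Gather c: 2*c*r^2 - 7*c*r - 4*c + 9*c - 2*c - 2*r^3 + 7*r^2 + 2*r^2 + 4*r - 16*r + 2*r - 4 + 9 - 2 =c*(2*r^2 - 7*r + 3) - 2*r^3 + 9*r^2 - 10*r + 3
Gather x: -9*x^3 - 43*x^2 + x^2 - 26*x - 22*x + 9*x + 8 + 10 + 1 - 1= -9*x^3 - 42*x^2 - 39*x + 18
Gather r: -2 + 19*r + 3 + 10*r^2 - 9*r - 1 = 10*r^2 + 10*r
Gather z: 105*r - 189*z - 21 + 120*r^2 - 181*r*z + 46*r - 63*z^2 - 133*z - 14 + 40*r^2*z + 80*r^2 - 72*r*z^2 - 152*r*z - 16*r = 200*r^2 + 135*r + z^2*(-72*r - 63) + z*(40*r^2 - 333*r - 322) - 35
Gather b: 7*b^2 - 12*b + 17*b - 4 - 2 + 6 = 7*b^2 + 5*b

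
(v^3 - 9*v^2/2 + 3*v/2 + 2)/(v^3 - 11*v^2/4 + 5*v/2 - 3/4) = 2*(2*v^2 - 7*v - 4)/(4*v^2 - 7*v + 3)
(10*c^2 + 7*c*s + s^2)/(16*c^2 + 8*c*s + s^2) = (10*c^2 + 7*c*s + s^2)/(16*c^2 + 8*c*s + s^2)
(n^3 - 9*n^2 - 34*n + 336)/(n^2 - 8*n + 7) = (n^2 - 2*n - 48)/(n - 1)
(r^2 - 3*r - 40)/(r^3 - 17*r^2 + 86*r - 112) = (r + 5)/(r^2 - 9*r + 14)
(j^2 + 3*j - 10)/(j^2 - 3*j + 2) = (j + 5)/(j - 1)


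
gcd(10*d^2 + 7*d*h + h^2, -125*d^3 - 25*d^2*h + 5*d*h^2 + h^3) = 5*d + h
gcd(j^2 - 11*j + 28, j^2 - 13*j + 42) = j - 7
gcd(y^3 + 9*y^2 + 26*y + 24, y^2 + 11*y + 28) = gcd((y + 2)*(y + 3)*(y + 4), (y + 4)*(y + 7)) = y + 4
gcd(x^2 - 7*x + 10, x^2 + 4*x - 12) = x - 2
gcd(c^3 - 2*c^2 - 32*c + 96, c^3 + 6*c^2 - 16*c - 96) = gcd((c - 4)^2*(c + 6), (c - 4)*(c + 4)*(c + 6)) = c^2 + 2*c - 24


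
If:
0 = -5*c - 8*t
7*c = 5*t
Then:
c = 0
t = 0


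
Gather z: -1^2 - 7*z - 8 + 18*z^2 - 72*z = 18*z^2 - 79*z - 9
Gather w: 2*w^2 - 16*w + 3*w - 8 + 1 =2*w^2 - 13*w - 7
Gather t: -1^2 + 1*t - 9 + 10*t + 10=11*t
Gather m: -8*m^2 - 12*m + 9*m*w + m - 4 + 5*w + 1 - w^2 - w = -8*m^2 + m*(9*w - 11) - w^2 + 4*w - 3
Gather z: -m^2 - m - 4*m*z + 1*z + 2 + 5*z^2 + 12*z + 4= -m^2 - m + 5*z^2 + z*(13 - 4*m) + 6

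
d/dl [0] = 0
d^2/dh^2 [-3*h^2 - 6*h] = -6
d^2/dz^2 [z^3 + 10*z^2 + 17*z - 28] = 6*z + 20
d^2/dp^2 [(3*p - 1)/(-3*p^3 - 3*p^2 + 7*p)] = 2*(-81*p^5 - 27*p^4 - 18*p^3 - 36*p^2 - 63*p + 49)/(p^3*(27*p^6 + 81*p^5 - 108*p^4 - 351*p^3 + 252*p^2 + 441*p - 343))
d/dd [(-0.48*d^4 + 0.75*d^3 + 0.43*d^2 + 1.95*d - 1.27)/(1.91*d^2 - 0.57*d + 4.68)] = (-1.8336*d^5 + 2.2533*d^4 - 9.8406*d^3 + 6.5604*d^2 + 8.8762*d + 8.4021)/(3.6481*d^4 - 2.1774*d^3 + 18.2025*d^2 - 5.3352*d + 21.9024)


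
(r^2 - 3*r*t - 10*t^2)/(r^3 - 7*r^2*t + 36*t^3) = (r - 5*t)/(r^2 - 9*r*t + 18*t^2)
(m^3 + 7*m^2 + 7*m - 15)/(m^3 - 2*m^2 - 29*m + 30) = (m + 3)/(m - 6)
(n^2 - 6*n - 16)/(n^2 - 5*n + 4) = (n^2 - 6*n - 16)/(n^2 - 5*n + 4)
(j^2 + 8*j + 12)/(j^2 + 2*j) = (j + 6)/j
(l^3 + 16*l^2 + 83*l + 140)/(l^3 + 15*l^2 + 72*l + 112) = (l + 5)/(l + 4)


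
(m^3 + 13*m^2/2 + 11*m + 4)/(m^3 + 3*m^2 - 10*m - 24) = (m + 1/2)/(m - 3)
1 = 1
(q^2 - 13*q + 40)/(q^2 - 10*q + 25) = (q - 8)/(q - 5)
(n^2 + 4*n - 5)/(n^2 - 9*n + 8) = (n + 5)/(n - 8)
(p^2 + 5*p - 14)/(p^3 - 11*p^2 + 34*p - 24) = (p^2 + 5*p - 14)/(p^3 - 11*p^2 + 34*p - 24)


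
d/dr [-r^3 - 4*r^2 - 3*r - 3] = -3*r^2 - 8*r - 3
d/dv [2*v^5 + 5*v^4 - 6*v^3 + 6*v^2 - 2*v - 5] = 10*v^4 + 20*v^3 - 18*v^2 + 12*v - 2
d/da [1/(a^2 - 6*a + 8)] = 2*(3 - a)/(a^2 - 6*a + 8)^2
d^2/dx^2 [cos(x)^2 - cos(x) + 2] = cos(x) - 2*cos(2*x)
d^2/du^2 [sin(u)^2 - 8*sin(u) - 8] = 8*sin(u) + 2*cos(2*u)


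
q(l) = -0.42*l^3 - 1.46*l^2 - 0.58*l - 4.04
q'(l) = -1.26*l^2 - 2.92*l - 0.58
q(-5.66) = 28.63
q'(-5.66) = -24.42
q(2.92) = -28.64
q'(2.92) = -19.85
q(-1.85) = -5.30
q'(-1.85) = 0.51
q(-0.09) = -4.00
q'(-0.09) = -0.33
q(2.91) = -28.44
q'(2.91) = -19.75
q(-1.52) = -5.06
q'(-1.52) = 0.95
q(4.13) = -60.93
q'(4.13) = -34.13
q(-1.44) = -4.98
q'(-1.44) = 1.01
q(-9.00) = 189.10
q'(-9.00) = -76.36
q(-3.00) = -4.10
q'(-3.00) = -3.16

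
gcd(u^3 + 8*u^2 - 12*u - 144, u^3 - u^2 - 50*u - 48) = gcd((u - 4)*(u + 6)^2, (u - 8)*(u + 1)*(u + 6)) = u + 6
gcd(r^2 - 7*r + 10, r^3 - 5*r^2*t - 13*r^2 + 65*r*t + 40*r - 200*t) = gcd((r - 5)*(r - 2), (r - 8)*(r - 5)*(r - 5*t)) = r - 5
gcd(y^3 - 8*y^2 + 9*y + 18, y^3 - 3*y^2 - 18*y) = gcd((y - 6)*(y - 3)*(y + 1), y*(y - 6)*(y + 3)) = y - 6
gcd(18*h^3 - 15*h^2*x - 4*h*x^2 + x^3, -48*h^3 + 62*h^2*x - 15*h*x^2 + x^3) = 6*h^2 - 7*h*x + x^2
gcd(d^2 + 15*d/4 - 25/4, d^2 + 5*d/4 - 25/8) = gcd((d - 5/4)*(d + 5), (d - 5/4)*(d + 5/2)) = d - 5/4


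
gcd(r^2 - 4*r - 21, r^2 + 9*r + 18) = r + 3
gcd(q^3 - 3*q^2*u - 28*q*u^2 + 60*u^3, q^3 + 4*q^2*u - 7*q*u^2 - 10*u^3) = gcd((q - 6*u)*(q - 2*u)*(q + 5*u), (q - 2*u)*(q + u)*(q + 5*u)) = q^2 + 3*q*u - 10*u^2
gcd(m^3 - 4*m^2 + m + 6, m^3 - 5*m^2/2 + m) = m - 2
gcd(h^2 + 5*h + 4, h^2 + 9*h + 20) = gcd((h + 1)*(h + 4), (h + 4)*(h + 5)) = h + 4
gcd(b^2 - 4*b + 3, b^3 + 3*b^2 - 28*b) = 1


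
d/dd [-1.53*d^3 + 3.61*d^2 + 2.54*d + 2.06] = -4.59*d^2 + 7.22*d + 2.54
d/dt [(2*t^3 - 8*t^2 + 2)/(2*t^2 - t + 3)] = 2*(2*t^4 - 2*t^3 + 13*t^2 - 28*t + 1)/(4*t^4 - 4*t^3 + 13*t^2 - 6*t + 9)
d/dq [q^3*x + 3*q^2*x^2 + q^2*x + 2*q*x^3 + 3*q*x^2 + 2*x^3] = x*(3*q^2 + 6*q*x + 2*q + 2*x^2 + 3*x)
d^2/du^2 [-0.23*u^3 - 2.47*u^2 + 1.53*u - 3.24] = -1.38*u - 4.94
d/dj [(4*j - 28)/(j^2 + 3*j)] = 4*(-j^2 + 14*j + 21)/(j^2*(j^2 + 6*j + 9))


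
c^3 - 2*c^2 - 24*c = c*(c - 6)*(c + 4)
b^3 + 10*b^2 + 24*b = b*(b + 4)*(b + 6)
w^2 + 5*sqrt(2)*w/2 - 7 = (w - sqrt(2))*(w + 7*sqrt(2)/2)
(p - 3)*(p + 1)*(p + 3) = p^3 + p^2 - 9*p - 9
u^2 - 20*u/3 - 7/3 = (u - 7)*(u + 1/3)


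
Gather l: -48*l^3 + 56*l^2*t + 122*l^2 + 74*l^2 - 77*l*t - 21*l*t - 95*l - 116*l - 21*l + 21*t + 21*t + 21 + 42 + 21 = -48*l^3 + l^2*(56*t + 196) + l*(-98*t - 232) + 42*t + 84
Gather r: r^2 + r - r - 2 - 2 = r^2 - 4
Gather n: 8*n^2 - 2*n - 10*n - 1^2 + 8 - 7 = 8*n^2 - 12*n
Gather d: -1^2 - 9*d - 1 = -9*d - 2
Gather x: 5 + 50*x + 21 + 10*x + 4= 60*x + 30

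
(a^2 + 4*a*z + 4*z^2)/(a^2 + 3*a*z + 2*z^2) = (a + 2*z)/(a + z)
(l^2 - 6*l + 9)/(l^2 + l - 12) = (l - 3)/(l + 4)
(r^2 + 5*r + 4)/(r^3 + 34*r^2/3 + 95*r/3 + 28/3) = 3*(r + 1)/(3*r^2 + 22*r + 7)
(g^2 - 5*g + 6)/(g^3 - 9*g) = (g - 2)/(g*(g + 3))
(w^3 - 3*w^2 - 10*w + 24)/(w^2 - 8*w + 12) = (w^2 - w - 12)/(w - 6)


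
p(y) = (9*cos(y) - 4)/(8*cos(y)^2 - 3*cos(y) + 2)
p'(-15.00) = -0.69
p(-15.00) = -1.22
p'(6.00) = 0.01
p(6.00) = 0.71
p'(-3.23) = 0.07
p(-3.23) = -1.00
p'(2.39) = 0.76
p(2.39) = -1.25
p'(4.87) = 4.73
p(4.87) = -1.50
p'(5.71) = 0.18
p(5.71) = 0.69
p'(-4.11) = 1.12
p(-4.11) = -1.45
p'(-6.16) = 0.00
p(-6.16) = 0.71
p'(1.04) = -2.68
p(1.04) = 0.22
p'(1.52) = -2.59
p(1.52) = -1.90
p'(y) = (16*sin(y)*cos(y) - 3*sin(y))*(9*cos(y) - 4)/(8*cos(y)^2 - 3*cos(y) + 2)^2 - 9*sin(y)/(8*cos(y)^2 - 3*cos(y) + 2)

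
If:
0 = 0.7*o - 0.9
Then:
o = 1.29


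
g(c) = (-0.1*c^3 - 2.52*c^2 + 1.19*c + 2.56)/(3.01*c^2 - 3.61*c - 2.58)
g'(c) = (3.61 - 6.02*c)*(-0.1*c^3 - 2.52*c^2 + 1.19*c + 2.56)/(3.01*c^2 - 3.61*c - 2.58)^2 + (-0.3*c^2 - 5.04*c + 1.19)/(3.01*c^2 - 3.61*c - 2.58) = (-0.301*c^4 + 0.722*c^3 + 6.2893*c^2 - 2.408*c + 6.1714)/(9.0601*c^4 - 21.7322*c^3 - 2.4995*c^2 + 18.6276*c + 6.6564)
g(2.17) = -2.06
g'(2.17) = 2.21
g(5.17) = -1.22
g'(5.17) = 0.01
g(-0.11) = -1.12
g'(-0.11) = 1.41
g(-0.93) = -0.19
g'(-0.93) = 1.14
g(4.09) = -1.26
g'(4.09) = 0.06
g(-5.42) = -0.59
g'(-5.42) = -0.02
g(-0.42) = -3.05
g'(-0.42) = 28.99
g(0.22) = -0.84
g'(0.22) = 0.57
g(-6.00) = -0.58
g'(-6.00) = -0.02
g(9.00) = -1.26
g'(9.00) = -0.02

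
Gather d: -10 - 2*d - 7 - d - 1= -3*d - 18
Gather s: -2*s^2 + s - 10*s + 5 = -2*s^2 - 9*s + 5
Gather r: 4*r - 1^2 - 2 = 4*r - 3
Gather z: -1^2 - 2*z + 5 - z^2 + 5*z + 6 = -z^2 + 3*z + 10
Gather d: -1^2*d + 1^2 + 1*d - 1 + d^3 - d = d^3 - d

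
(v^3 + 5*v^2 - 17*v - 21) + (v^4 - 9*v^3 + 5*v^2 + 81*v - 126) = v^4 - 8*v^3 + 10*v^2 + 64*v - 147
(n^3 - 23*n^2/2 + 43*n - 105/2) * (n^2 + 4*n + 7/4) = n^5 - 15*n^4/2 - 5*n^3/4 + 795*n^2/8 - 539*n/4 - 735/8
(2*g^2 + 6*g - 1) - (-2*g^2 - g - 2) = 4*g^2 + 7*g + 1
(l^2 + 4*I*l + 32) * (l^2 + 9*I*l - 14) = l^4 + 13*I*l^3 - 18*l^2 + 232*I*l - 448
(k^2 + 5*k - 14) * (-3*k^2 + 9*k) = -3*k^4 - 6*k^3 + 87*k^2 - 126*k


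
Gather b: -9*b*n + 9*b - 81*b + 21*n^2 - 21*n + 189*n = b*(-9*n - 72) + 21*n^2 + 168*n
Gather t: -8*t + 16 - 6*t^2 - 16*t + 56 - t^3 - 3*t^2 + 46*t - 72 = -t^3 - 9*t^2 + 22*t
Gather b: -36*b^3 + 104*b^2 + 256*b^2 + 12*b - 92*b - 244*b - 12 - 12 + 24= -36*b^3 + 360*b^2 - 324*b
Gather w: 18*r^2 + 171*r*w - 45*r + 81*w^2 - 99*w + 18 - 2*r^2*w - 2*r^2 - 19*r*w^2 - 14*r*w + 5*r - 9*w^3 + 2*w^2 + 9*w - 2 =16*r^2 - 40*r - 9*w^3 + w^2*(83 - 19*r) + w*(-2*r^2 + 157*r - 90) + 16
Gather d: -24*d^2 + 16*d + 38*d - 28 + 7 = -24*d^2 + 54*d - 21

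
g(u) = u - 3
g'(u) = 1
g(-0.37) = -3.37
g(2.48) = -0.52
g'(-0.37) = 1.00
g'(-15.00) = 1.00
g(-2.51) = -5.51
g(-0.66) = -3.66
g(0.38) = -2.62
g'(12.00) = 1.00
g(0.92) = -2.08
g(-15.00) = -18.00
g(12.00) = 9.00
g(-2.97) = -5.97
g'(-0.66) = 1.00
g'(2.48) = 1.00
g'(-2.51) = 1.00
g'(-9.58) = 1.00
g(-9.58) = -12.58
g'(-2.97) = 1.00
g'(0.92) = 1.00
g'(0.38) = 1.00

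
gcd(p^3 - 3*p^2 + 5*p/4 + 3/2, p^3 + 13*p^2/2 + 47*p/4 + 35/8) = p + 1/2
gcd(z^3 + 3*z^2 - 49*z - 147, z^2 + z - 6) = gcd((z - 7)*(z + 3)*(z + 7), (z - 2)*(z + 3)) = z + 3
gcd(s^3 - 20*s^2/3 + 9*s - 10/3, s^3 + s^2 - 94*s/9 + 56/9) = s - 2/3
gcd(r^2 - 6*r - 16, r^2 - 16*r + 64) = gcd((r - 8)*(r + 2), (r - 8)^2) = r - 8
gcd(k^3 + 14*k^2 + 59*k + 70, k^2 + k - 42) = k + 7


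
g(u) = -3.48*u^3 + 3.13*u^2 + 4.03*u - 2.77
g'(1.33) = -6.11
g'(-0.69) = -5.26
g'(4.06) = -142.64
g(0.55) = -0.19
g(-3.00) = 107.27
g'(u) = -10.44*u^2 + 6.26*u + 4.03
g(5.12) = -367.16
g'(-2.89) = -101.26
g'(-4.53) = -238.57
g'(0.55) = 4.31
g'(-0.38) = 0.14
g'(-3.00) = -108.71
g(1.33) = -0.06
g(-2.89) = 95.72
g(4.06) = -167.71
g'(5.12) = -237.60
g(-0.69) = -2.92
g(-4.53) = 366.70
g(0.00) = -2.77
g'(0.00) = 4.03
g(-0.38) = -3.66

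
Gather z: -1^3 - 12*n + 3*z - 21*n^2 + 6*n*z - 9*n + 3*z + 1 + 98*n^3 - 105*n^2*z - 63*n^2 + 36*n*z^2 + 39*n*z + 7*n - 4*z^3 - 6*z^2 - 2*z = 98*n^3 - 84*n^2 - 14*n - 4*z^3 + z^2*(36*n - 6) + z*(-105*n^2 + 45*n + 4)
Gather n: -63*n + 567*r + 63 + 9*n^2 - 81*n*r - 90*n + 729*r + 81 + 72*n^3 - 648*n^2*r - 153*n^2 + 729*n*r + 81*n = 72*n^3 + n^2*(-648*r - 144) + n*(648*r - 72) + 1296*r + 144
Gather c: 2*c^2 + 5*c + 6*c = 2*c^2 + 11*c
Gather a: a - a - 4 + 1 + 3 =0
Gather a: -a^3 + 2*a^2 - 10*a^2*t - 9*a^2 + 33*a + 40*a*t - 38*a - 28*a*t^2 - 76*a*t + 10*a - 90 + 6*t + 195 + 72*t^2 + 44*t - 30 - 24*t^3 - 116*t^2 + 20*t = -a^3 + a^2*(-10*t - 7) + a*(-28*t^2 - 36*t + 5) - 24*t^3 - 44*t^2 + 70*t + 75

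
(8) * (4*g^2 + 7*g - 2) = 32*g^2 + 56*g - 16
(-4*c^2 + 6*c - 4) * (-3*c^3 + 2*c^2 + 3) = 12*c^5 - 26*c^4 + 24*c^3 - 20*c^2 + 18*c - 12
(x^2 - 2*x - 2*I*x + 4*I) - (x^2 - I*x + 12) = -2*x - I*x - 12 + 4*I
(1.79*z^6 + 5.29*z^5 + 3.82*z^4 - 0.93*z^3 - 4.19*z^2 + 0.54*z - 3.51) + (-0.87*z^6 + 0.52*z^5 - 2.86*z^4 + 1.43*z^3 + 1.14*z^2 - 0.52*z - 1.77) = 0.92*z^6 + 5.81*z^5 + 0.96*z^4 + 0.5*z^3 - 3.05*z^2 + 0.02*z - 5.28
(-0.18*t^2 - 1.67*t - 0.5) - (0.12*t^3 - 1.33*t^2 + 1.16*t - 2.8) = -0.12*t^3 + 1.15*t^2 - 2.83*t + 2.3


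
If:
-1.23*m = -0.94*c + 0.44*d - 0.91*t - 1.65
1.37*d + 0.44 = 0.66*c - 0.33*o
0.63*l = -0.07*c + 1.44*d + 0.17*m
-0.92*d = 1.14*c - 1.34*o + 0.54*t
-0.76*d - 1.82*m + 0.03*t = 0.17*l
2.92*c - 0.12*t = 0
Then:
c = -0.07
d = -0.15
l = -0.31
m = 0.06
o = -0.86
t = -1.73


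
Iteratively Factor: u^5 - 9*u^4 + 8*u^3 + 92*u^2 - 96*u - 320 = (u + 2)*(u^4 - 11*u^3 + 30*u^2 + 32*u - 160) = (u - 4)*(u + 2)*(u^3 - 7*u^2 + 2*u + 40) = (u - 4)^2*(u + 2)*(u^2 - 3*u - 10) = (u - 5)*(u - 4)^2*(u + 2)*(u + 2)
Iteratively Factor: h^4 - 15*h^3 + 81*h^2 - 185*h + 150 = (h - 5)*(h^3 - 10*h^2 + 31*h - 30) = (h - 5)^2*(h^2 - 5*h + 6) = (h - 5)^2*(h - 2)*(h - 3)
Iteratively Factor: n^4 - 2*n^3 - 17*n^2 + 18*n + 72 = (n + 2)*(n^3 - 4*n^2 - 9*n + 36) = (n - 3)*(n + 2)*(n^2 - n - 12) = (n - 3)*(n + 2)*(n + 3)*(n - 4)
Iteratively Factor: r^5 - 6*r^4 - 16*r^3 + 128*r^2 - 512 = (r - 4)*(r^4 - 2*r^3 - 24*r^2 + 32*r + 128) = (r - 4)*(r + 2)*(r^3 - 4*r^2 - 16*r + 64) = (r - 4)*(r + 2)*(r + 4)*(r^2 - 8*r + 16) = (r - 4)^2*(r + 2)*(r + 4)*(r - 4)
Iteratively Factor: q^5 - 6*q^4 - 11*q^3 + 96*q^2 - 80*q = (q - 5)*(q^4 - q^3 - 16*q^2 + 16*q) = (q - 5)*(q + 4)*(q^3 - 5*q^2 + 4*q) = (q - 5)*(q - 1)*(q + 4)*(q^2 - 4*q) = q*(q - 5)*(q - 1)*(q + 4)*(q - 4)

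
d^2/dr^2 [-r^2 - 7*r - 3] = -2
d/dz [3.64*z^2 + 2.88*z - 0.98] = 7.28*z + 2.88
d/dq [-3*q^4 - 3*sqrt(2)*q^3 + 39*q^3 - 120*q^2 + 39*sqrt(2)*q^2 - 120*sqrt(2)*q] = -12*q^3 - 9*sqrt(2)*q^2 + 117*q^2 - 240*q + 78*sqrt(2)*q - 120*sqrt(2)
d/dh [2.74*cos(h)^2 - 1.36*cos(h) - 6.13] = (1.36 - 5.48*cos(h))*sin(h)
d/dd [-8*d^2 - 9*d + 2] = -16*d - 9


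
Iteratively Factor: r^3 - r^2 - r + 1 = (r + 1)*(r^2 - 2*r + 1) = (r - 1)*(r + 1)*(r - 1)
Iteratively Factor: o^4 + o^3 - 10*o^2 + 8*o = (o - 2)*(o^3 + 3*o^2 - 4*o) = (o - 2)*(o - 1)*(o^2 + 4*o) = o*(o - 2)*(o - 1)*(o + 4)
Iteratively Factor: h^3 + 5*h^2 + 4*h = (h + 1)*(h^2 + 4*h) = (h + 1)*(h + 4)*(h)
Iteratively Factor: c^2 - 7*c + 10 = (c - 5)*(c - 2)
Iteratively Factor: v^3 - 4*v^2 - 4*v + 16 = (v - 4)*(v^2 - 4) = (v - 4)*(v - 2)*(v + 2)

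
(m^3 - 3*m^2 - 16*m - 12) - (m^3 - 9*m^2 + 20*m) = 6*m^2 - 36*m - 12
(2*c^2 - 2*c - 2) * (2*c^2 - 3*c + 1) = 4*c^4 - 10*c^3 + 4*c^2 + 4*c - 2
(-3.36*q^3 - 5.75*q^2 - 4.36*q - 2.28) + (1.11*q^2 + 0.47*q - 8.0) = -3.36*q^3 - 4.64*q^2 - 3.89*q - 10.28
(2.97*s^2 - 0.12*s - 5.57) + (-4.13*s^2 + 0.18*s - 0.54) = -1.16*s^2 + 0.06*s - 6.11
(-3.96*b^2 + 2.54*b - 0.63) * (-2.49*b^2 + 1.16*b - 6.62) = 9.8604*b^4 - 10.9182*b^3 + 30.7303*b^2 - 17.5456*b + 4.1706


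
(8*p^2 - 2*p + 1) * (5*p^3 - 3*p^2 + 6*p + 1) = 40*p^5 - 34*p^4 + 59*p^3 - 7*p^2 + 4*p + 1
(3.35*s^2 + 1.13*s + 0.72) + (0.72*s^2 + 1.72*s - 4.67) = 4.07*s^2 + 2.85*s - 3.95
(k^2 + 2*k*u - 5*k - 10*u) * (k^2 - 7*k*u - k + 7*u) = k^4 - 5*k^3*u - 6*k^3 - 14*k^2*u^2 + 30*k^2*u + 5*k^2 + 84*k*u^2 - 25*k*u - 70*u^2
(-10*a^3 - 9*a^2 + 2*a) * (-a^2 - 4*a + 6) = 10*a^5 + 49*a^4 - 26*a^3 - 62*a^2 + 12*a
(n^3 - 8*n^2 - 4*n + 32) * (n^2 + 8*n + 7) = n^5 - 61*n^3 - 56*n^2 + 228*n + 224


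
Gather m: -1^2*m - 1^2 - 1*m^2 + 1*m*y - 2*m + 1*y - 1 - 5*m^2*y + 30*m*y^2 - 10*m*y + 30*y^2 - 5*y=m^2*(-5*y - 1) + m*(30*y^2 - 9*y - 3) + 30*y^2 - 4*y - 2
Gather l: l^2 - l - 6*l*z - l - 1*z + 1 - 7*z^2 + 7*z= l^2 + l*(-6*z - 2) - 7*z^2 + 6*z + 1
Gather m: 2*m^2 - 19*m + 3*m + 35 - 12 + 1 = 2*m^2 - 16*m + 24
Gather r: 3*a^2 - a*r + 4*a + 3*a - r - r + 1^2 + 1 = 3*a^2 + 7*a + r*(-a - 2) + 2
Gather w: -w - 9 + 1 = -w - 8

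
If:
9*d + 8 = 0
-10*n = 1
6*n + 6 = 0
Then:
No Solution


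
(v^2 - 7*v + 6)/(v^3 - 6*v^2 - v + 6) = 1/(v + 1)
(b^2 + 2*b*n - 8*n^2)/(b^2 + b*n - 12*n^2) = (b - 2*n)/(b - 3*n)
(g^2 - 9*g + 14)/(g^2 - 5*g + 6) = (g - 7)/(g - 3)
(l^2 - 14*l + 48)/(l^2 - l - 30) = (l - 8)/(l + 5)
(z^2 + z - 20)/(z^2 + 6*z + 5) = (z - 4)/(z + 1)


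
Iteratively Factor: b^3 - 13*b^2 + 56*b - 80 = (b - 4)*(b^2 - 9*b + 20) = (b - 4)^2*(b - 5)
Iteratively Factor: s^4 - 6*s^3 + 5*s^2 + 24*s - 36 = (s - 2)*(s^3 - 4*s^2 - 3*s + 18) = (s - 2)*(s + 2)*(s^2 - 6*s + 9) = (s - 3)*(s - 2)*(s + 2)*(s - 3)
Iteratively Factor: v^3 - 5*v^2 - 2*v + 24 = (v + 2)*(v^2 - 7*v + 12) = (v - 3)*(v + 2)*(v - 4)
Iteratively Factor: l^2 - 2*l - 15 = (l + 3)*(l - 5)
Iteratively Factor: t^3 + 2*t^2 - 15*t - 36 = (t + 3)*(t^2 - t - 12) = (t + 3)^2*(t - 4)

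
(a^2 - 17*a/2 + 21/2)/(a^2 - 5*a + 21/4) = 2*(a - 7)/(2*a - 7)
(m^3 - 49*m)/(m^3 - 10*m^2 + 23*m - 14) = m*(m + 7)/(m^2 - 3*m + 2)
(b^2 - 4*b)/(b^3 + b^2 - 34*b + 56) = b/(b^2 + 5*b - 14)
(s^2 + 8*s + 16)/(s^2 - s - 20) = (s + 4)/(s - 5)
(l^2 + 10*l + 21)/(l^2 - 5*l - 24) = (l + 7)/(l - 8)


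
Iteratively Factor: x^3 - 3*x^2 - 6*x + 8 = (x + 2)*(x^2 - 5*x + 4) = (x - 1)*(x + 2)*(x - 4)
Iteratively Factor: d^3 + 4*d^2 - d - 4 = (d + 4)*(d^2 - 1) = (d + 1)*(d + 4)*(d - 1)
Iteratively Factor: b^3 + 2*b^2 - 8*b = (b + 4)*(b^2 - 2*b) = b*(b + 4)*(b - 2)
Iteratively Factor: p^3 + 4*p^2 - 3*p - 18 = (p + 3)*(p^2 + p - 6) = (p - 2)*(p + 3)*(p + 3)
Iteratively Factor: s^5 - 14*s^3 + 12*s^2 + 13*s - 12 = (s - 1)*(s^4 + s^3 - 13*s^2 - s + 12) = (s - 1)*(s + 4)*(s^3 - 3*s^2 - s + 3) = (s - 1)*(s + 1)*(s + 4)*(s^2 - 4*s + 3) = (s - 3)*(s - 1)*(s + 1)*(s + 4)*(s - 1)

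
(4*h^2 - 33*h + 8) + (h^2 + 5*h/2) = 5*h^2 - 61*h/2 + 8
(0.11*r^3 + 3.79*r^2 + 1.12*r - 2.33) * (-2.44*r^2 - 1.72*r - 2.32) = -0.2684*r^5 - 9.4368*r^4 - 9.5068*r^3 - 5.034*r^2 + 1.4092*r + 5.4056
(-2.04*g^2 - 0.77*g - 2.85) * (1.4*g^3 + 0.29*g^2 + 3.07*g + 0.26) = -2.856*g^5 - 1.6696*g^4 - 10.4761*g^3 - 3.7208*g^2 - 8.9497*g - 0.741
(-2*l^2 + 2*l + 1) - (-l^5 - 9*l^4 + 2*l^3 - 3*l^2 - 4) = l^5 + 9*l^4 - 2*l^3 + l^2 + 2*l + 5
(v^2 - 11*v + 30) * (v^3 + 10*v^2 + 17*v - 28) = v^5 - v^4 - 63*v^3 + 85*v^2 + 818*v - 840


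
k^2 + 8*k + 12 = (k + 2)*(k + 6)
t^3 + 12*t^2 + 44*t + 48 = (t + 2)*(t + 4)*(t + 6)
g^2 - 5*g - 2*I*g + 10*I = (g - 5)*(g - 2*I)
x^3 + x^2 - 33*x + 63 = (x - 3)^2*(x + 7)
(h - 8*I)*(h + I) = h^2 - 7*I*h + 8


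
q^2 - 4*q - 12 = (q - 6)*(q + 2)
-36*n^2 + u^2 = (-6*n + u)*(6*n + u)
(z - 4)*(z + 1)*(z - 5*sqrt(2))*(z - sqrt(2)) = z^4 - 6*sqrt(2)*z^3 - 3*z^3 + 6*z^2 + 18*sqrt(2)*z^2 - 30*z + 24*sqrt(2)*z - 40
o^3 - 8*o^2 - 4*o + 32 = (o - 8)*(o - 2)*(o + 2)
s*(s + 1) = s^2 + s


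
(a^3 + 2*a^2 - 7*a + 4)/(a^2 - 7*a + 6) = (a^2 + 3*a - 4)/(a - 6)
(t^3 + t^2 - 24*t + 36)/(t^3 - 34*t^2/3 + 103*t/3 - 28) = 3*(t^2 + 4*t - 12)/(3*t^2 - 25*t + 28)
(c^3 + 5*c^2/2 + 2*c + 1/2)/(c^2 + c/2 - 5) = (2*c^3 + 5*c^2 + 4*c + 1)/(2*c^2 + c - 10)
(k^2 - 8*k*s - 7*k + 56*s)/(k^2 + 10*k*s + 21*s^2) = (k^2 - 8*k*s - 7*k + 56*s)/(k^2 + 10*k*s + 21*s^2)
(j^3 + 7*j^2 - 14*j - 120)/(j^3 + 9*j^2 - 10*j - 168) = (j + 5)/(j + 7)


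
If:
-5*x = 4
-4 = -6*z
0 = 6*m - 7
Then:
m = 7/6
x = -4/5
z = 2/3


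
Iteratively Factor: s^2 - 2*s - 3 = (s + 1)*(s - 3)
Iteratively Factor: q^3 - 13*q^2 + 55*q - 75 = (q - 3)*(q^2 - 10*q + 25) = (q - 5)*(q - 3)*(q - 5)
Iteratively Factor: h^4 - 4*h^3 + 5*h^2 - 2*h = (h - 1)*(h^3 - 3*h^2 + 2*h) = (h - 1)^2*(h^2 - 2*h) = h*(h - 1)^2*(h - 2)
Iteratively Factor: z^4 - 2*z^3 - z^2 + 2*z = (z - 2)*(z^3 - z) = (z - 2)*(z + 1)*(z^2 - z) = (z - 2)*(z - 1)*(z + 1)*(z)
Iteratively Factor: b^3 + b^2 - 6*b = (b)*(b^2 + b - 6) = b*(b - 2)*(b + 3)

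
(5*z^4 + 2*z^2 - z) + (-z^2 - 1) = 5*z^4 + z^2 - z - 1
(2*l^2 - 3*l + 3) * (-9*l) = -18*l^3 + 27*l^2 - 27*l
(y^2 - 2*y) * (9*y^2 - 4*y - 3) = 9*y^4 - 22*y^3 + 5*y^2 + 6*y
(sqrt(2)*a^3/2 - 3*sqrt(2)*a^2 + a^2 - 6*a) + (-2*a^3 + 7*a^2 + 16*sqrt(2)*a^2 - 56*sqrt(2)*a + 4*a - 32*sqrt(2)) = -2*a^3 + sqrt(2)*a^3/2 + 8*a^2 + 13*sqrt(2)*a^2 - 56*sqrt(2)*a - 2*a - 32*sqrt(2)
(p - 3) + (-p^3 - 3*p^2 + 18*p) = -p^3 - 3*p^2 + 19*p - 3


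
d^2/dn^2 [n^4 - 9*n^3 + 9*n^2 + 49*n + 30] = 12*n^2 - 54*n + 18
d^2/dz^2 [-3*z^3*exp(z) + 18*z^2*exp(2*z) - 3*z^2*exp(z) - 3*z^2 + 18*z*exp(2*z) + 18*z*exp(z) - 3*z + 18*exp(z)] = -3*z^3*exp(z) + 72*z^2*exp(2*z) - 21*z^2*exp(z) + 216*z*exp(2*z) - 12*z*exp(z) + 108*exp(2*z) + 48*exp(z) - 6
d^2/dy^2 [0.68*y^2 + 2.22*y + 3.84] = 1.36000000000000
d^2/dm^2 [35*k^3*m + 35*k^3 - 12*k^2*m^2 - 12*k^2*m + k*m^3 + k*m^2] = 2*k*(-12*k + 3*m + 1)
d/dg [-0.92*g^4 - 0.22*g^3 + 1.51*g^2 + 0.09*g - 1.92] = -3.68*g^3 - 0.66*g^2 + 3.02*g + 0.09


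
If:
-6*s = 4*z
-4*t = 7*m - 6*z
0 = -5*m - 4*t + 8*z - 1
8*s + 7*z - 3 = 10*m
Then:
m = -13/70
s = -16/35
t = 379/280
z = 24/35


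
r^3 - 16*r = r*(r - 4)*(r + 4)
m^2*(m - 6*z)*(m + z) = m^4 - 5*m^3*z - 6*m^2*z^2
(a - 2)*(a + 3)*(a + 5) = a^3 + 6*a^2 - a - 30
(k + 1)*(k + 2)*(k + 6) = k^3 + 9*k^2 + 20*k + 12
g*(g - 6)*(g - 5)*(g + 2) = g^4 - 9*g^3 + 8*g^2 + 60*g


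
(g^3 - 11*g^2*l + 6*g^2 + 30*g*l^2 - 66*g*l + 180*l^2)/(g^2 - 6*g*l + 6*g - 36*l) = g - 5*l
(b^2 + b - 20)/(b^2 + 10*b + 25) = (b - 4)/(b + 5)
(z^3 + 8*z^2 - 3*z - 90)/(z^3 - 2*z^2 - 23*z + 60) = (z + 6)/(z - 4)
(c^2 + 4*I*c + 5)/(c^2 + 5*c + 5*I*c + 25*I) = (c - I)/(c + 5)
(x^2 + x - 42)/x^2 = (x^2 + x - 42)/x^2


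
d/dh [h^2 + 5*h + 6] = 2*h + 5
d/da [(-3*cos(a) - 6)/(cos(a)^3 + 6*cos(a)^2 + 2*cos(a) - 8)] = -3*(51*cos(a)/2 + 6*cos(2*a) + cos(3*a)/2 + 18)*sin(a)/(cos(a)^3 + 6*cos(a)^2 + 2*cos(a) - 8)^2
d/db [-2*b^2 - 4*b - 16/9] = -4*b - 4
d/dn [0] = 0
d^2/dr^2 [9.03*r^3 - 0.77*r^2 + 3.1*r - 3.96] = 54.18*r - 1.54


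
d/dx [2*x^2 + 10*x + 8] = 4*x + 10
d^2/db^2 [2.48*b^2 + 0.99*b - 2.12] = 4.96000000000000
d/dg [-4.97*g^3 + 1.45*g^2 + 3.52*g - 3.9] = -14.91*g^2 + 2.9*g + 3.52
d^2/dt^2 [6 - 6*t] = 0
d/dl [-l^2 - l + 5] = -2*l - 1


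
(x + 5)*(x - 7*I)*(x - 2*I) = x^3 + 5*x^2 - 9*I*x^2 - 14*x - 45*I*x - 70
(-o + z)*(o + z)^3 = -o^4 - 2*o^3*z + 2*o*z^3 + z^4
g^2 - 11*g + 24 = (g - 8)*(g - 3)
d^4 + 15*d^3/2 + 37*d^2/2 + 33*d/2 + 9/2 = (d + 1/2)*(d + 1)*(d + 3)^2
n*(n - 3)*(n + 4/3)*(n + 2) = n^4 + n^3/3 - 22*n^2/3 - 8*n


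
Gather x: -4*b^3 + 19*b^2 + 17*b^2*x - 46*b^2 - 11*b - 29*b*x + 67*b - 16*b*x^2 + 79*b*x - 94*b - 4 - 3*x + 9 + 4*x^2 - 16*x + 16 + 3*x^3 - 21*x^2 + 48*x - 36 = -4*b^3 - 27*b^2 - 38*b + 3*x^3 + x^2*(-16*b - 17) + x*(17*b^2 + 50*b + 29) - 15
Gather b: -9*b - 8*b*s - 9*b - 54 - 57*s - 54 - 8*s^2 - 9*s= b*(-8*s - 18) - 8*s^2 - 66*s - 108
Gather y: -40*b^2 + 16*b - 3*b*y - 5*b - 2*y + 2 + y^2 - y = -40*b^2 + 11*b + y^2 + y*(-3*b - 3) + 2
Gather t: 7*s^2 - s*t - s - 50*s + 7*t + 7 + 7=7*s^2 - 51*s + t*(7 - s) + 14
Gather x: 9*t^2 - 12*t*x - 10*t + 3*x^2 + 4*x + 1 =9*t^2 - 10*t + 3*x^2 + x*(4 - 12*t) + 1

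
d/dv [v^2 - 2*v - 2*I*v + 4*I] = 2*v - 2 - 2*I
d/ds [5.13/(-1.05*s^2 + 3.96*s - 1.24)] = (10.773*s - 20.3148)/(1.05*s^2 - 3.96*s + 1.24)^2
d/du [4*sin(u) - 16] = 4*cos(u)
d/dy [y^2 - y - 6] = 2*y - 1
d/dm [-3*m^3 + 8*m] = 8 - 9*m^2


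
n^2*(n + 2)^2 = n^4 + 4*n^3 + 4*n^2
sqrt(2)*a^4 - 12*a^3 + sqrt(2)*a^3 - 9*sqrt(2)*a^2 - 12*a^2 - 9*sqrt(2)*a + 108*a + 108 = (a - 3)*(a + 3)*(a - 6*sqrt(2))*(sqrt(2)*a + sqrt(2))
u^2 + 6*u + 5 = (u + 1)*(u + 5)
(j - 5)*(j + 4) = j^2 - j - 20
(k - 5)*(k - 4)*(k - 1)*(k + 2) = k^4 - 8*k^3 + 9*k^2 + 38*k - 40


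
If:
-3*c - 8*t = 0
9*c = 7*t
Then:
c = 0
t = 0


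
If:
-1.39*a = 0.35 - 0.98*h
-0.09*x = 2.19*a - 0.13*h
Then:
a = 0.0231493258712796 - 0.0448740778427881*x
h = 0.389977105062325 - 0.0636479267361994*x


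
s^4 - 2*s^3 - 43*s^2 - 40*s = s*(s - 8)*(s + 1)*(s + 5)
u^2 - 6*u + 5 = (u - 5)*(u - 1)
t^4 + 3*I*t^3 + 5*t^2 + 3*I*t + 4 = (t - I)^2*(t + I)*(t + 4*I)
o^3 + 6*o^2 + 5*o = o*(o + 1)*(o + 5)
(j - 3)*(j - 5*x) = j^2 - 5*j*x - 3*j + 15*x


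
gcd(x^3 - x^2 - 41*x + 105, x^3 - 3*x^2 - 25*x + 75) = x^2 - 8*x + 15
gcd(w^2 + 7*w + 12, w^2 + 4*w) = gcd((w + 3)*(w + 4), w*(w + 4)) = w + 4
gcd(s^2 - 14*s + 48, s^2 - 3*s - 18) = s - 6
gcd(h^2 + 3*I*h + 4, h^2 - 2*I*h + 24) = h + 4*I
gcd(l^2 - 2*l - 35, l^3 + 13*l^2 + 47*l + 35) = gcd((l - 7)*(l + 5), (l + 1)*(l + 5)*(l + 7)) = l + 5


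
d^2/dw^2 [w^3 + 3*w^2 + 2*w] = 6*w + 6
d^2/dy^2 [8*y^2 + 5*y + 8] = 16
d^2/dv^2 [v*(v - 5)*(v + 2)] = 6*v - 6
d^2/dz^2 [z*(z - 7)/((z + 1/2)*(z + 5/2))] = 40*(-32*z^3 - 12*z^2 + 84*z + 89)/(64*z^6 + 576*z^5 + 1968*z^4 + 3168*z^3 + 2460*z^2 + 900*z + 125)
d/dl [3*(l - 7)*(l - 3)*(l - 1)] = 9*l^2 - 66*l + 93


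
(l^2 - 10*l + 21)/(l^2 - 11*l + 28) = (l - 3)/(l - 4)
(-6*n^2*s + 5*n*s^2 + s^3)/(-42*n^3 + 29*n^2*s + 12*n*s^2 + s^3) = s/(7*n + s)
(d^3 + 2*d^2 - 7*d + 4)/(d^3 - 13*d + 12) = (d - 1)/(d - 3)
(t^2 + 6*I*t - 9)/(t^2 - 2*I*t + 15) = (t + 3*I)/(t - 5*I)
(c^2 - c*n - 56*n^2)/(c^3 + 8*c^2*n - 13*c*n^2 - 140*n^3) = (c - 8*n)/(c^2 + c*n - 20*n^2)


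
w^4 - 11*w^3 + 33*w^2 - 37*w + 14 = (w - 7)*(w - 2)*(w - 1)^2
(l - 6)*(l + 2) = l^2 - 4*l - 12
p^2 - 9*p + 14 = (p - 7)*(p - 2)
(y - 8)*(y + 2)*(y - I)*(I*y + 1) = I*y^4 + 2*y^3 - 6*I*y^3 - 12*y^2 - 17*I*y^2 - 32*y + 6*I*y + 16*I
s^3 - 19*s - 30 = (s - 5)*(s + 2)*(s + 3)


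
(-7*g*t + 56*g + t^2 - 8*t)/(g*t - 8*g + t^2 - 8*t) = (-7*g + t)/(g + t)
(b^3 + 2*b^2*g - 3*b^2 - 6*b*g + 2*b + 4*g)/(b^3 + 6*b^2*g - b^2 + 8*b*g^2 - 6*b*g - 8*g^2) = (b - 2)/(b + 4*g)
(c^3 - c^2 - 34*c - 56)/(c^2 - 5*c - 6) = (-c^3 + c^2 + 34*c + 56)/(-c^2 + 5*c + 6)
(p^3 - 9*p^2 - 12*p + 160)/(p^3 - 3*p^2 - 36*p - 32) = (p - 5)/(p + 1)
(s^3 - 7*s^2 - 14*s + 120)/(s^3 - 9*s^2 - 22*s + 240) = (s^2 - s - 20)/(s^2 - 3*s - 40)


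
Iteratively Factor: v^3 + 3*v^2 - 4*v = (v + 4)*(v^2 - v) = v*(v + 4)*(v - 1)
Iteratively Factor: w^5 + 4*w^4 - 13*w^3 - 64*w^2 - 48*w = (w + 3)*(w^4 + w^3 - 16*w^2 - 16*w) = (w + 1)*(w + 3)*(w^3 - 16*w) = (w + 1)*(w + 3)*(w + 4)*(w^2 - 4*w) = (w - 4)*(w + 1)*(w + 3)*(w + 4)*(w)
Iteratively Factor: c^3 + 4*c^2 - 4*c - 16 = (c - 2)*(c^2 + 6*c + 8) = (c - 2)*(c + 4)*(c + 2)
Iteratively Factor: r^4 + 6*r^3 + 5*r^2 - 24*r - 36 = (r - 2)*(r^3 + 8*r^2 + 21*r + 18) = (r - 2)*(r + 3)*(r^2 + 5*r + 6) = (r - 2)*(r + 2)*(r + 3)*(r + 3)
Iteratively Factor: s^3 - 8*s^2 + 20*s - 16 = (s - 2)*(s^2 - 6*s + 8) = (s - 2)^2*(s - 4)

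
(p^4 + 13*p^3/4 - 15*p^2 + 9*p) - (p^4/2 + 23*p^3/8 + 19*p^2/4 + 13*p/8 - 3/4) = p^4/2 + 3*p^3/8 - 79*p^2/4 + 59*p/8 + 3/4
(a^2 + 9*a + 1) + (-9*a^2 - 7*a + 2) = -8*a^2 + 2*a + 3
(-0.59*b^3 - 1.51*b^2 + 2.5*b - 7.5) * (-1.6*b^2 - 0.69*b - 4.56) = 0.944*b^5 + 2.8231*b^4 - 0.2677*b^3 + 17.1606*b^2 - 6.225*b + 34.2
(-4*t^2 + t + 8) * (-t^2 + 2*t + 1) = 4*t^4 - 9*t^3 - 10*t^2 + 17*t + 8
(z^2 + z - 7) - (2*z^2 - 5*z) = -z^2 + 6*z - 7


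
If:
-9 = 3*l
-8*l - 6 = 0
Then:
No Solution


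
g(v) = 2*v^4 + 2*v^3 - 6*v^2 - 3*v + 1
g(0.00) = 1.00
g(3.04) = 163.43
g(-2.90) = 51.92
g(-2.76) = 37.58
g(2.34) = 46.72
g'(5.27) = 1271.30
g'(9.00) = 6207.00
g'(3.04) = 240.73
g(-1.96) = -1.71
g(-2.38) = 11.36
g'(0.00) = -3.00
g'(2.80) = 186.06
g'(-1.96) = -16.67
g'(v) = 8*v^3 + 6*v^2 - 12*v - 3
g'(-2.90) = -112.85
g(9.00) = 14068.00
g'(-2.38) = -48.30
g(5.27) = 1653.95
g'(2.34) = 104.28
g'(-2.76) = -92.37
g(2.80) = 112.40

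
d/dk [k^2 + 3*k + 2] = 2*k + 3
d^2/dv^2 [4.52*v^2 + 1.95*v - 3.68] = 9.04000000000000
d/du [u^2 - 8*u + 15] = 2*u - 8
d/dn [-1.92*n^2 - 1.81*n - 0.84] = -3.84*n - 1.81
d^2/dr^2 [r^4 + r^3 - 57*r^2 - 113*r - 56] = 12*r^2 + 6*r - 114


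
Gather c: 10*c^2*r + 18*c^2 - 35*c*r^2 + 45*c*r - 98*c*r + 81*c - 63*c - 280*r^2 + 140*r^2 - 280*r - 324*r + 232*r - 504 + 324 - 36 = c^2*(10*r + 18) + c*(-35*r^2 - 53*r + 18) - 140*r^2 - 372*r - 216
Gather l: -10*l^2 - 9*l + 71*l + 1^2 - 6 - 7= -10*l^2 + 62*l - 12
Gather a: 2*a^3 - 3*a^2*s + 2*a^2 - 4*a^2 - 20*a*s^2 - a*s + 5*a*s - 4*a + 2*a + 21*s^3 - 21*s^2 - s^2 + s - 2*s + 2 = 2*a^3 + a^2*(-3*s - 2) + a*(-20*s^2 + 4*s - 2) + 21*s^3 - 22*s^2 - s + 2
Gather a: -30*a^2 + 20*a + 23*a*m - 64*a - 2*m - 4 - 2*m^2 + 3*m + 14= -30*a^2 + a*(23*m - 44) - 2*m^2 + m + 10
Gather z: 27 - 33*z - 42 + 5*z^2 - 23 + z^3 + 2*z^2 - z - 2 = z^3 + 7*z^2 - 34*z - 40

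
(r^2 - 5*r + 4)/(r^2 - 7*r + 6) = (r - 4)/(r - 6)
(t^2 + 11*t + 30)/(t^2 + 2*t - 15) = (t + 6)/(t - 3)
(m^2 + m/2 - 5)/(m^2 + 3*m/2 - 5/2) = (m - 2)/(m - 1)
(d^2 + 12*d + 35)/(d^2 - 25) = (d + 7)/(d - 5)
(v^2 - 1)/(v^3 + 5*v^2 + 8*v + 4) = (v - 1)/(v^2 + 4*v + 4)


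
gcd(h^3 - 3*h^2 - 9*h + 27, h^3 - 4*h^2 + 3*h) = h - 3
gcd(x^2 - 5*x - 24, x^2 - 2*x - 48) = x - 8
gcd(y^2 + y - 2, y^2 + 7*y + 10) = y + 2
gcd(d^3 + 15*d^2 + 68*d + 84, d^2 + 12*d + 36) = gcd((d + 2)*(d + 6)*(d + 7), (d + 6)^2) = d + 6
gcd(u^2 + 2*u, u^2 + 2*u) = u^2 + 2*u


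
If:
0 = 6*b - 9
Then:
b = 3/2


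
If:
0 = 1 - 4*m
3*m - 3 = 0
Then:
No Solution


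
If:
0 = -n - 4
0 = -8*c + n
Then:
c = -1/2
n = -4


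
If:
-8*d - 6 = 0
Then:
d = -3/4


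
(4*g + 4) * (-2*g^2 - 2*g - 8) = -8*g^3 - 16*g^2 - 40*g - 32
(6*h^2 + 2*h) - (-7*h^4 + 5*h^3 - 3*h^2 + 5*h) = 7*h^4 - 5*h^3 + 9*h^2 - 3*h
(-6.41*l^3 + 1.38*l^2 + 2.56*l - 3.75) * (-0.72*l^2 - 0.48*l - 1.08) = 4.6152*l^5 + 2.0832*l^4 + 4.4172*l^3 - 0.0192000000000001*l^2 - 0.9648*l + 4.05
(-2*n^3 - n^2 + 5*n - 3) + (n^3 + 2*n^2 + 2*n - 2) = -n^3 + n^2 + 7*n - 5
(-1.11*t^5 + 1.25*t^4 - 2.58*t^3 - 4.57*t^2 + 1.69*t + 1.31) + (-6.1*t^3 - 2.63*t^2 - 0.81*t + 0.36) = -1.11*t^5 + 1.25*t^4 - 8.68*t^3 - 7.2*t^2 + 0.88*t + 1.67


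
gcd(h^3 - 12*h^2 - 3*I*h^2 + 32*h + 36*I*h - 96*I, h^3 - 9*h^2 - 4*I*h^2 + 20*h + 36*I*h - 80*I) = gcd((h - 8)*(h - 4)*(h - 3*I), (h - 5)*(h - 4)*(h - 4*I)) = h - 4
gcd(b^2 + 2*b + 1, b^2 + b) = b + 1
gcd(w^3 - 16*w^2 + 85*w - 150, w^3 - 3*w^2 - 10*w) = w - 5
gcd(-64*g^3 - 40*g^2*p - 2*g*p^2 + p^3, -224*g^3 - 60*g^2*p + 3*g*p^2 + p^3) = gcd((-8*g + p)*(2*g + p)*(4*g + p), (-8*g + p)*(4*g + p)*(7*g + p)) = -32*g^2 - 4*g*p + p^2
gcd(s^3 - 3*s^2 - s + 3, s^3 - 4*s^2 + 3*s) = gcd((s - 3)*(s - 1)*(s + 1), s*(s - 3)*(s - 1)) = s^2 - 4*s + 3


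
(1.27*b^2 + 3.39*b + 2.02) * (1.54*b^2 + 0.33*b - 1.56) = 1.9558*b^4 + 5.6397*b^3 + 2.2483*b^2 - 4.6218*b - 3.1512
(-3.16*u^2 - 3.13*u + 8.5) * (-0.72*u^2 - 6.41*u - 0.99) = 2.2752*u^4 + 22.5092*u^3 + 17.0717*u^2 - 51.3863*u - 8.415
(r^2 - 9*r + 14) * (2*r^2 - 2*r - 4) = 2*r^4 - 20*r^3 + 42*r^2 + 8*r - 56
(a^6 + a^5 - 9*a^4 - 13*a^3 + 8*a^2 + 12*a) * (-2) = -2*a^6 - 2*a^5 + 18*a^4 + 26*a^3 - 16*a^2 - 24*a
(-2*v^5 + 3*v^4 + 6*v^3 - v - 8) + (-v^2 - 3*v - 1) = -2*v^5 + 3*v^4 + 6*v^3 - v^2 - 4*v - 9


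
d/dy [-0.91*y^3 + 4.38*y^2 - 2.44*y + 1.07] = -2.73*y^2 + 8.76*y - 2.44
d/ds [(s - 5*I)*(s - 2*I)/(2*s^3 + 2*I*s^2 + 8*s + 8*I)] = (-s^2 + 10*I*s - 17)/(2*(s^4 + 6*I*s^3 - 13*s^2 - 12*I*s + 4))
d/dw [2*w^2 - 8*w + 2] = 4*w - 8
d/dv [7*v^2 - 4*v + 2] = 14*v - 4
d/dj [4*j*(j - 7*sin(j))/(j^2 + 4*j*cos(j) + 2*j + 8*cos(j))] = 4*(4*j^3*sin(j) - 7*j^3*cos(j) + 15*j^2*sin(j) - 10*j^2*cos(j) - 26*j^2 + 16*j*cos(j) - 56*j - 28*sin(2*j))/((j + 2)^2*(j + 4*cos(j))^2)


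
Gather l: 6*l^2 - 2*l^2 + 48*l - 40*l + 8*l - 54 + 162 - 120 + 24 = 4*l^2 + 16*l + 12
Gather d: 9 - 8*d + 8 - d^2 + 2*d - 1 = -d^2 - 6*d + 16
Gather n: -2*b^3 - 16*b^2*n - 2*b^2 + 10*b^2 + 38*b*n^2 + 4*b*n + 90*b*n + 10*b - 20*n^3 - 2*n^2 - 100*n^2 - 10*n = -2*b^3 + 8*b^2 + 10*b - 20*n^3 + n^2*(38*b - 102) + n*(-16*b^2 + 94*b - 10)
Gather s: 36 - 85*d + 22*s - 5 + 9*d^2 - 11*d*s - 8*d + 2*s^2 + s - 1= 9*d^2 - 93*d + 2*s^2 + s*(23 - 11*d) + 30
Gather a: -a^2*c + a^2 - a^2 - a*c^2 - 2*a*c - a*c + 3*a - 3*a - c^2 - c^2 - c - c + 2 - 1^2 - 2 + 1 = -a^2*c + a*(-c^2 - 3*c) - 2*c^2 - 2*c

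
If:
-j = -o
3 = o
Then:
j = 3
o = 3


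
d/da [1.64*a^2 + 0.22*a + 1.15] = 3.28*a + 0.22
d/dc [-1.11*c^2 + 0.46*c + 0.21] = 0.46 - 2.22*c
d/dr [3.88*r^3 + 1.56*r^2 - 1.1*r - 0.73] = 11.64*r^2 + 3.12*r - 1.1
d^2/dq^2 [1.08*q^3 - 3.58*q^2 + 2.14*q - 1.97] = 6.48*q - 7.16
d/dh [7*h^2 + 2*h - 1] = 14*h + 2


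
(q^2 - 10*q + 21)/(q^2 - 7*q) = (q - 3)/q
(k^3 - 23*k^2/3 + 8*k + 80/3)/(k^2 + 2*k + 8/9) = 3*(k^2 - 9*k + 20)/(3*k + 2)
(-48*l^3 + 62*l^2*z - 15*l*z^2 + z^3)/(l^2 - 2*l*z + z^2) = (48*l^2 - 14*l*z + z^2)/(-l + z)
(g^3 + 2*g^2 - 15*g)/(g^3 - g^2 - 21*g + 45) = g/(g - 3)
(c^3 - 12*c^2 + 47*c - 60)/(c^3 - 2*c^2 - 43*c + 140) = (c - 3)/(c + 7)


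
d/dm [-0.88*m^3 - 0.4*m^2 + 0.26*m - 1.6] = -2.64*m^2 - 0.8*m + 0.26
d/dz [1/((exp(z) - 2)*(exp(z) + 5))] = (-2*exp(z) - 3)*exp(z)/(exp(4*z) + 6*exp(3*z) - 11*exp(2*z) - 60*exp(z) + 100)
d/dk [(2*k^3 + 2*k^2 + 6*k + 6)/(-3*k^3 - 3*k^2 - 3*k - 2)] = 2*(12*k^3 + 27*k^2 + 14*k + 3)/(9*k^6 + 18*k^5 + 27*k^4 + 30*k^3 + 21*k^2 + 12*k + 4)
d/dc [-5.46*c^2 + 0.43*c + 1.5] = 0.43 - 10.92*c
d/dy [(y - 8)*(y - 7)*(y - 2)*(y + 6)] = 4*y^3 - 33*y^2 - 32*y + 404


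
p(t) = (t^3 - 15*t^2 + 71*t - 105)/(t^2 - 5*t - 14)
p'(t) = (5 - 2*t)*(t^3 - 15*t^2 + 71*t - 105)/(t^2 - 5*t - 14)^2 + (3*t^2 - 30*t + 71)/(t^2 - 5*t - 14)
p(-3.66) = -34.74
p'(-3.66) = -11.70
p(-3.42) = -38.07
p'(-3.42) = -16.36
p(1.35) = 1.80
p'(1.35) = -2.12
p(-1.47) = 54.57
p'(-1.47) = -123.60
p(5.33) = 0.10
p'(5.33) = 0.35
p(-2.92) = -50.96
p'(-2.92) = -40.35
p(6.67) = 0.71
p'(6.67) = 0.53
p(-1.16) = 30.51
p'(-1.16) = -48.60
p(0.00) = 7.50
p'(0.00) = -7.75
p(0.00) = 7.50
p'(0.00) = -7.75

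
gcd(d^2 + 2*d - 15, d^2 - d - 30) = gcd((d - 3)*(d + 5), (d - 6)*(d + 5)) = d + 5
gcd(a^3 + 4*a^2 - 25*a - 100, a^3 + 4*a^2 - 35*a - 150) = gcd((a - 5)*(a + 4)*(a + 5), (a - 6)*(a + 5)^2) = a + 5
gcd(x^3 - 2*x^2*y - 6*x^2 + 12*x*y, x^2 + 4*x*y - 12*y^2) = x - 2*y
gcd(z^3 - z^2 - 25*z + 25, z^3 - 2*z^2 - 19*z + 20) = z^2 - 6*z + 5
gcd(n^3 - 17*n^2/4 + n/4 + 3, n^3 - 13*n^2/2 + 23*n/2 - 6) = n^2 - 5*n + 4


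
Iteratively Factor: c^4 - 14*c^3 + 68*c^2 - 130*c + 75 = (c - 5)*(c^3 - 9*c^2 + 23*c - 15) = (c - 5)*(c - 1)*(c^2 - 8*c + 15) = (c - 5)*(c - 3)*(c - 1)*(c - 5)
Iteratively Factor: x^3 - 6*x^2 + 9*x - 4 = (x - 4)*(x^2 - 2*x + 1) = (x - 4)*(x - 1)*(x - 1)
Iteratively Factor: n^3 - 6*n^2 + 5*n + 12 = (n - 4)*(n^2 - 2*n - 3) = (n - 4)*(n + 1)*(n - 3)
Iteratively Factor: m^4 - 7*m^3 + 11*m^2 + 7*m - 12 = (m + 1)*(m^3 - 8*m^2 + 19*m - 12) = (m - 4)*(m + 1)*(m^2 - 4*m + 3) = (m - 4)*(m - 3)*(m + 1)*(m - 1)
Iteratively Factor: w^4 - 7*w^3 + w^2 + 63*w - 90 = (w - 2)*(w^3 - 5*w^2 - 9*w + 45) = (w - 5)*(w - 2)*(w^2 - 9) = (w - 5)*(w - 2)*(w + 3)*(w - 3)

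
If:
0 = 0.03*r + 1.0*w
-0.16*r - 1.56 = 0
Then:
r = -9.75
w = 0.29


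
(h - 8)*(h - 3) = h^2 - 11*h + 24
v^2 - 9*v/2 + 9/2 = (v - 3)*(v - 3/2)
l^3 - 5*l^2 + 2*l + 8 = (l - 4)*(l - 2)*(l + 1)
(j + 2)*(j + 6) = j^2 + 8*j + 12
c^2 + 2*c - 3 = (c - 1)*(c + 3)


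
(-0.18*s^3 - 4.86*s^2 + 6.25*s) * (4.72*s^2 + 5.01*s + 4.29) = -0.8496*s^5 - 23.841*s^4 + 4.3792*s^3 + 10.4631*s^2 + 26.8125*s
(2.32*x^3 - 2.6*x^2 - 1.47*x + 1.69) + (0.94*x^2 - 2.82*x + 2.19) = 2.32*x^3 - 1.66*x^2 - 4.29*x + 3.88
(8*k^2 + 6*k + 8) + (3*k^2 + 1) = 11*k^2 + 6*k + 9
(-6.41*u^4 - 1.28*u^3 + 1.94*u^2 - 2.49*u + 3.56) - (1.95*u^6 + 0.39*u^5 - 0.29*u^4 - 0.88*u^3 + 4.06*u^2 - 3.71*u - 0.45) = -1.95*u^6 - 0.39*u^5 - 6.12*u^4 - 0.4*u^3 - 2.12*u^2 + 1.22*u + 4.01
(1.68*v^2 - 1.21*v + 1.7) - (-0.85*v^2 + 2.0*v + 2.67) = 2.53*v^2 - 3.21*v - 0.97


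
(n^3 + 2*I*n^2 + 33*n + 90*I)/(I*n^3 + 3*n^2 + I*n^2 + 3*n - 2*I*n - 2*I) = (-I*n^3 + 2*n^2 - 33*I*n + 90)/(n^3 + n^2*(1 - 3*I) - n*(2 + 3*I) - 2)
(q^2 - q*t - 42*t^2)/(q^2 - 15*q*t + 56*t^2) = (q + 6*t)/(q - 8*t)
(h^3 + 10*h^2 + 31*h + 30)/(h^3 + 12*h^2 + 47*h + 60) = (h + 2)/(h + 4)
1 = 1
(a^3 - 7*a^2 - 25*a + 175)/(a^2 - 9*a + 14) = (a^2 - 25)/(a - 2)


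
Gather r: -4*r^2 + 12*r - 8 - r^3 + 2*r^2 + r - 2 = -r^3 - 2*r^2 + 13*r - 10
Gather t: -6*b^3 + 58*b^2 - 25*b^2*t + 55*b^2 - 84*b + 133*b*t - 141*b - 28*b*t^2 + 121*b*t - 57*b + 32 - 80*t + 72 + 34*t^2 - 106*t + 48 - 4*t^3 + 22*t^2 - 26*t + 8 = -6*b^3 + 113*b^2 - 282*b - 4*t^3 + t^2*(56 - 28*b) + t*(-25*b^2 + 254*b - 212) + 160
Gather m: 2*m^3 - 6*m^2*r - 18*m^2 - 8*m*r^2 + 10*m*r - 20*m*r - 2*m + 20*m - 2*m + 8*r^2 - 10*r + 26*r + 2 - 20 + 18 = 2*m^3 + m^2*(-6*r - 18) + m*(-8*r^2 - 10*r + 16) + 8*r^2 + 16*r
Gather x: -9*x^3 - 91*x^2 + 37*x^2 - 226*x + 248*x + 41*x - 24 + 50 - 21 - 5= -9*x^3 - 54*x^2 + 63*x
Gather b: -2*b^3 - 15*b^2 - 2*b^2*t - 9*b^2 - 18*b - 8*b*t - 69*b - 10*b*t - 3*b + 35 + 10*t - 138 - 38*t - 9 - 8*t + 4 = -2*b^3 + b^2*(-2*t - 24) + b*(-18*t - 90) - 36*t - 108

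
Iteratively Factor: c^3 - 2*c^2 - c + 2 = (c + 1)*(c^2 - 3*c + 2) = (c - 1)*(c + 1)*(c - 2)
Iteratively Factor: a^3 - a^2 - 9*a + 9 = (a - 1)*(a^2 - 9) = (a - 1)*(a + 3)*(a - 3)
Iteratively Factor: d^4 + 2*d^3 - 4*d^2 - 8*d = (d - 2)*(d^3 + 4*d^2 + 4*d) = (d - 2)*(d + 2)*(d^2 + 2*d) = d*(d - 2)*(d + 2)*(d + 2)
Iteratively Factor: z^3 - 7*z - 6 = (z - 3)*(z^2 + 3*z + 2) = (z - 3)*(z + 1)*(z + 2)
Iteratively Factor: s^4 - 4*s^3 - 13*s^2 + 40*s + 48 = (s + 3)*(s^3 - 7*s^2 + 8*s + 16) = (s - 4)*(s + 3)*(s^2 - 3*s - 4) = (s - 4)*(s + 1)*(s + 3)*(s - 4)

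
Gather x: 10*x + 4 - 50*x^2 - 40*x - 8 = -50*x^2 - 30*x - 4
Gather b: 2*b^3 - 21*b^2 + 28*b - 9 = 2*b^3 - 21*b^2 + 28*b - 9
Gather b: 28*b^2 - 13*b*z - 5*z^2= 28*b^2 - 13*b*z - 5*z^2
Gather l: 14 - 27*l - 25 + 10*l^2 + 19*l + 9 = 10*l^2 - 8*l - 2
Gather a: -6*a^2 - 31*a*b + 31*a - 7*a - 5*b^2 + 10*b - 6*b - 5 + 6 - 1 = -6*a^2 + a*(24 - 31*b) - 5*b^2 + 4*b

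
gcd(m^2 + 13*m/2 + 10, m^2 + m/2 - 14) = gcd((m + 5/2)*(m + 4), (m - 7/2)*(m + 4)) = m + 4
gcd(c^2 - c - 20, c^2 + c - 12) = c + 4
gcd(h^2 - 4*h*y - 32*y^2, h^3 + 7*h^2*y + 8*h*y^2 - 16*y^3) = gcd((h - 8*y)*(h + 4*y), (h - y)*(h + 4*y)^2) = h + 4*y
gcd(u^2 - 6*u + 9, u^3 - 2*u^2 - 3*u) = u - 3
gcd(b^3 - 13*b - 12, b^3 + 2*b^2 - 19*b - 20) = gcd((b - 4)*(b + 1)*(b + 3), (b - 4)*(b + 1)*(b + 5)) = b^2 - 3*b - 4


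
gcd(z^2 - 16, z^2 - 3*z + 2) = 1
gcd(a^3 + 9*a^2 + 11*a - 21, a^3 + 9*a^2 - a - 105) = a + 7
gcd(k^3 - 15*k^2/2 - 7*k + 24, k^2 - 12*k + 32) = k - 8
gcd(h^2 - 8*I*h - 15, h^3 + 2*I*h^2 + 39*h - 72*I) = h - 3*I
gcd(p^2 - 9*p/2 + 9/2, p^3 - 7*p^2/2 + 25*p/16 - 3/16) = p - 3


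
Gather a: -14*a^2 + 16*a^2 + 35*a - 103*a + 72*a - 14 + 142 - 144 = 2*a^2 + 4*a - 16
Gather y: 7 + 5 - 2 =10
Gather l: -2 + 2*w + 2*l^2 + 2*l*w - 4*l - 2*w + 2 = 2*l^2 + l*(2*w - 4)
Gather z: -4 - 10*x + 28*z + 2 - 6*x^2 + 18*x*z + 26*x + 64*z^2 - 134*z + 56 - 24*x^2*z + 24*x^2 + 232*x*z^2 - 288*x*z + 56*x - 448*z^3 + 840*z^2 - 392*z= 18*x^2 + 72*x - 448*z^3 + z^2*(232*x + 904) + z*(-24*x^2 - 270*x - 498) + 54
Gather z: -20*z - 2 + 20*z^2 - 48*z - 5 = 20*z^2 - 68*z - 7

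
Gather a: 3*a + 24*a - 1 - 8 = 27*a - 9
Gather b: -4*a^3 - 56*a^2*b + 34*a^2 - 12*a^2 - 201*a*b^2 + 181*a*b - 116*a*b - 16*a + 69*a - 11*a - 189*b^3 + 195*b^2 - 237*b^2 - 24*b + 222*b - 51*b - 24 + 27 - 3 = -4*a^3 + 22*a^2 + 42*a - 189*b^3 + b^2*(-201*a - 42) + b*(-56*a^2 + 65*a + 147)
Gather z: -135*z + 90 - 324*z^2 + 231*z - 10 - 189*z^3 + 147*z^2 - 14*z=-189*z^3 - 177*z^2 + 82*z + 80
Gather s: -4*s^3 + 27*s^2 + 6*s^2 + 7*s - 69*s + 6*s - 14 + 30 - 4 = -4*s^3 + 33*s^2 - 56*s + 12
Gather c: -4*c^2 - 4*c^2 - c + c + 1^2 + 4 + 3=8 - 8*c^2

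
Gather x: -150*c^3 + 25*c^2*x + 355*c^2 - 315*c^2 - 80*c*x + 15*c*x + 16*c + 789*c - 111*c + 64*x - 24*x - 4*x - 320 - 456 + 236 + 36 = -150*c^3 + 40*c^2 + 694*c + x*(25*c^2 - 65*c + 36) - 504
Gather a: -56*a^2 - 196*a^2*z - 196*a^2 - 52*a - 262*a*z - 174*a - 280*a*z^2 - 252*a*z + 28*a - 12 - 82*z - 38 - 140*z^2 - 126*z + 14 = a^2*(-196*z - 252) + a*(-280*z^2 - 514*z - 198) - 140*z^2 - 208*z - 36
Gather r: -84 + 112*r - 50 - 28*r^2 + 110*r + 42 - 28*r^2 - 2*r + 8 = -56*r^2 + 220*r - 84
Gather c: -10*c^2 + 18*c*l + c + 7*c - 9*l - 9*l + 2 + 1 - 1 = -10*c^2 + c*(18*l + 8) - 18*l + 2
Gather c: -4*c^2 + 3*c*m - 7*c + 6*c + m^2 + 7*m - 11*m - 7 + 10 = -4*c^2 + c*(3*m - 1) + m^2 - 4*m + 3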